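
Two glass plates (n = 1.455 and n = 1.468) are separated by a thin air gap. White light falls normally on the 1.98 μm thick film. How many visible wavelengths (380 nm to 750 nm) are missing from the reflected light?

Ray reflecting at the top interface goes from n = 1.455 toward n = 1.0: no phase shift.
Ray reflecting at the bottom interface goes from n = 1.0 toward n = 1.468: a half-wave phase shift.
Net: one phase inversion between the two reflected rays.
So the condition for destructive reflection is 2 n t = m λ.
λ = 2 n t / m = 3960 / m nm.
m=5: 792 nm (IR); m=6: 660 nm (visible); m=7: 566 nm (visible); m=8: 495 nm (visible); m=9: 440 nm (visible); m=10: 396 nm (visible); m=11: 360 nm (UV).

5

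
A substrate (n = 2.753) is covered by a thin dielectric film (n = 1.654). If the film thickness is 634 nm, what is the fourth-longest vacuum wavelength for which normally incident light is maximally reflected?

524 nm

Ray reflecting at the top interface goes from n = 1.0 toward n = 1.654: a half-wave phase shift.
At the lower boundary (n = 1.654 to n = 2.753) the reflected ray undergoes a half-wave phase shift.
Net: no relative phase inversion (both shifts match).
So the condition for constructive reflection is 2 n t = m λ.
λ = 2 n t / m. The fourth-longest wavelength is m = 4: λ = 2 × 1.654 × 634 / 4.00 = 524 nm.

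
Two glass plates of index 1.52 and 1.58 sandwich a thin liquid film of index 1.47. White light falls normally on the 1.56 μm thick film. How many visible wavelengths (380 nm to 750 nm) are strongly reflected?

6

Top surface (1.52 → 1.47): reflection off a lower-index medium gives no phase shift.
At the lower boundary (n = 1.47 to n = 1.58) the reflected ray undergoes a half-wave phase shift.
Exactly one π shift → a net half-wave offset.
For strong reflection here: 2 n t = (m + ½) λ.
λ = 2 n t / (m + ½) = 4586 / (m + ½) nm.
m=5: 834 nm (IR); m=6: 706 nm (visible); m=7: 612 nm (visible); m=8: 540 nm (visible); m=9: 483 nm (visible); m=10: 437 nm (visible); m=11: 399 nm (visible); m=12: 367 nm (UV).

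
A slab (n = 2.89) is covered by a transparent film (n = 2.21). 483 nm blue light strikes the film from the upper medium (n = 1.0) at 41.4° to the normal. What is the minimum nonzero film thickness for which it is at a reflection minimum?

57.3 nm

At the upper boundary (n = 1.0 to n = 2.21) the reflected ray undergoes a half-wave phase shift.
Ray reflecting at the bottom interface goes from n = 2.21 toward n = 2.89: a half-wave phase shift.
Net: no relative phase inversion (both shifts match).
For weak reflection here: 2 n t cos θ_r = (m + ½) λ.
Snell's law: 1.0 sin 41.4° = 2.21 sin θ_r → sin θ_r = 0.299, cos θ_r = 0.954.
Minimum at m = 0: t = λ / (4 n cos θ_r) = 483 / (4 × 2.21 × 0.954) = 57.3 nm.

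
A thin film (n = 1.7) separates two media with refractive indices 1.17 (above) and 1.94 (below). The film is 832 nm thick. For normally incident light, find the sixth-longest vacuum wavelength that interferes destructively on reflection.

At the upper boundary (n = 1.17 to n = 1.7) the reflected ray undergoes a half-wave phase shift.
Ray reflecting at the bottom interface goes from n = 1.7 toward n = 1.94: a half-wave phase shift.
Net: no relative phase inversion (both shifts match).
So the condition for destructive reflection is 2 n t = (m + ½) λ.
λ = 2 n t / (m + ½). The sixth-longest wavelength is m = 5: λ = 2 × 1.7 × 832 / 5.50 = 514 nm.

514 nm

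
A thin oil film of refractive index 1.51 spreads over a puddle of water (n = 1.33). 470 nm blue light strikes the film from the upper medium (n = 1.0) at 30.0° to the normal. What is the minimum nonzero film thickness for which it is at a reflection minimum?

165 nm

Ray reflecting at the top interface goes from n = 1.0 toward n = 1.51: a half-wave phase shift.
At the lower boundary (n = 1.51 to n = 1.33) the reflected ray undergoes no phase shift.
Net: one phase inversion between the two reflected rays.
With one net inversion, destructive interference in reflection requires 2 n t cos θ_r = m λ.
Snell's law: 1.0 sin 30.0° = 1.51 sin θ_r → sin θ_r = 0.331, cos θ_r = 0.944.
Minimum nonzero at m = 1: t = λ / (2 n cos θ_r) = 470 / (2 × 1.51 × 0.944) = 165 nm.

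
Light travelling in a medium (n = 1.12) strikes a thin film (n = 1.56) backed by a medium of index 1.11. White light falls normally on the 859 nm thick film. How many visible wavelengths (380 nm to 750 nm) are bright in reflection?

Ray reflecting at the top interface goes from n = 1.12 toward n = 1.56: a half-wave phase shift.
Ray reflecting at the bottom interface goes from n = 1.56 toward n = 1.11: no phase shift.
The two reflections differ by half a wavelength.
So the condition for constructive reflection is 2 n t = (m + ½) λ.
λ = 2 n t / (m + ½) = 2680 / (m + ½) nm.
m=3: 766 nm (IR); m=4: 596 nm (visible); m=5: 487 nm (visible); m=6: 412 nm (visible); m=7: 357 nm (UV).

3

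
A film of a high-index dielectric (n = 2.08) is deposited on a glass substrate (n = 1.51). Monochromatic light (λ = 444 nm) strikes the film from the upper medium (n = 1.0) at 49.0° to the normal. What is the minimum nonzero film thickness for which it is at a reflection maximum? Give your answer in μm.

Ray reflecting at the top interface goes from n = 1.0 toward n = 2.08: a half-wave phase shift.
Bottom surface (2.08 → 1.51): reflection off a lower-index medium gives no phase shift.
The two reflections differ by half a wavelength.
For bright reflection here: 2 n t cos θ_r = (m + ½) λ.
Snell's law: 1.0 sin 49.0° = 2.08 sin θ_r → sin θ_r = 0.363, cos θ_r = 0.932.
Minimum at m = 0: t = λ / (4 n cos θ_r) = 444 / (4 × 2.08 × 0.932) = 57.3 nm.

0.0573 μm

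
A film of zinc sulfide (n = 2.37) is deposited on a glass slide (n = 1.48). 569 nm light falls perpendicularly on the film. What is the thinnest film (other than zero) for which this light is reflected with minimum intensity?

At the upper boundary (n = 1.0 to n = 2.37) the reflected ray undergoes a half-wave phase shift.
Bottom surface (2.37 → 1.48): reflection off a lower-index medium gives no phase shift.
Net: one phase inversion between the two reflected rays.
For minimum reflection here: 2 n t = m λ.
Minimum nonzero at m = 1: t = λ / (2 n) = 569 / (2 × 2.37) = 120 nm.

120 nm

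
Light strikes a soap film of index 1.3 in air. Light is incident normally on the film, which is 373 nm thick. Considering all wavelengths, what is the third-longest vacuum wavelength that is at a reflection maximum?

388 nm

Top surface (1.0 → 1.3): reflection off a higher-index medium gives a half-wave phase shift.
Bottom surface (1.3 → 1.0): reflection off a lower-index medium gives no phase shift.
Exactly one π shift → a net half-wave offset.
For strong reflection here: 2 n t = (m + ½) λ.
λ = 2 n t / (m + ½). The third-longest wavelength is m = 2: λ = 2 × 1.3 × 373 / 2.50 = 388 nm.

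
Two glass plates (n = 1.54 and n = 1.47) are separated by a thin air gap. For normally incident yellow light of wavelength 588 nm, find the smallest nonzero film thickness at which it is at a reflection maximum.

Ray reflecting at the top interface goes from n = 1.54 toward n = 1.0: no phase shift.
At the lower boundary (n = 1.0 to n = 1.47) the reflected ray undergoes a half-wave phase shift.
The two reflections differ by half a wavelength.
With one net inversion, constructive interference in reflection requires 2 n t = (m + ½) λ.
Minimum at m = 0: t = λ / (4 n) = 588 / (4 × 1.0) = 147 nm.

147 nm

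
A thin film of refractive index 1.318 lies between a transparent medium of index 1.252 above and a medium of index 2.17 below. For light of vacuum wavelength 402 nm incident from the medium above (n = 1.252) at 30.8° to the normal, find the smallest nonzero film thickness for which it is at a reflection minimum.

Top surface (1.252 → 1.318): reflection off a higher-index medium gives a half-wave phase shift.
At the lower boundary (n = 1.318 to n = 2.17) the reflected ray undergoes a half-wave phase shift.
The two reflections carry the same phase change, so no net offset.
For weak reflection here: 2 n t cos θ_r = (m + ½) λ.
Snell's law: 1.252 sin 30.8° = 1.318 sin θ_r → sin θ_r = 0.486, cos θ_r = 0.874.
Minimum at m = 0: t = λ / (4 n cos θ_r) = 402 / (4 × 1.318 × 0.874) = 87.3 nm.

87.3 nm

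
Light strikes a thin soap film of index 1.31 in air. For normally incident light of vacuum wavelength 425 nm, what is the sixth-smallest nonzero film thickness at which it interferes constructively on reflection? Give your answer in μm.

0.892 μm

At the upper boundary (n = 1.0 to n = 1.31) the reflected ray undergoes a half-wave phase shift.
Ray reflecting at the bottom interface goes from n = 1.31 toward n = 1.0: no phase shift.
The two reflections differ by half a wavelength.
With one net inversion, constructive interference in reflection requires 2 n t = (m + ½) λ.
The sixth-smallest nonzero thickness corresponds to m = 5: t = (m + ½) λ / (2 n) = 5.50 × 425 / (2 × 1.31) = 892 nm.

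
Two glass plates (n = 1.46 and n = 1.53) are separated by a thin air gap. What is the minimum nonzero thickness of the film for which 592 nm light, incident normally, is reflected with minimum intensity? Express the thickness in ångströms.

2960 Å

At the upper boundary (n = 1.46 to n = 1.0) the reflected ray undergoes no phase shift.
Bottom surface (1.0 → 1.53): reflection off a higher-index medium gives a half-wave phase shift.
Net: one phase inversion between the two reflected rays.
For dark reflection here: 2 n t = m λ.
Minimum nonzero at m = 1: t = λ / (2 n) = 592 / (2 × 1.0) = 296 nm.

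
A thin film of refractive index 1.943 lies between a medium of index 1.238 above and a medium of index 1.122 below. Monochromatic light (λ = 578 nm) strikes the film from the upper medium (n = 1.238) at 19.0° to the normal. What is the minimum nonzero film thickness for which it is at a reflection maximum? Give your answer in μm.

Ray reflecting at the top interface goes from n = 1.238 toward n = 1.943: a half-wave phase shift.
Ray reflecting at the bottom interface goes from n = 1.943 toward n = 1.122: no phase shift.
The two reflections differ by half a wavelength.
So the condition for constructive reflection is 2 n t cos θ_r = (m + ½) λ.
Snell's law: 1.238 sin 19.0° = 1.943 sin θ_r → sin θ_r = 0.207, cos θ_r = 0.978.
Minimum at m = 0: t = λ / (4 n cos θ_r) = 578 / (4 × 1.943 × 0.978) = 76.0 nm.

0.0760 μm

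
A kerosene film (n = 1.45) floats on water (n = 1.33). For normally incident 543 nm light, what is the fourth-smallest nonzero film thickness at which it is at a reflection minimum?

At the upper boundary (n = 1.0 to n = 1.45) the reflected ray undergoes a half-wave phase shift.
Ray reflecting at the bottom interface goes from n = 1.45 toward n = 1.33: no phase shift.
Exactly one π shift → a net half-wave offset.
For weak reflection here: 2 n t = m λ.
The fourth-smallest nonzero thickness corresponds to m = 4: t = m λ / (2 n) = 4.00 × 543 / (2 × 1.45) = 749 nm.

749 nm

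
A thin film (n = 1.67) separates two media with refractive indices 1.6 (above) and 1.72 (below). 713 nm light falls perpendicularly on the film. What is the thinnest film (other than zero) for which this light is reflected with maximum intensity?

Top surface (1.6 → 1.67): reflection off a higher-index medium gives a half-wave phase shift.
Ray reflecting at the bottom interface goes from n = 1.67 toward n = 1.72: a half-wave phase shift.
Net: no relative phase inversion (both shifts match).
With no net inversion, constructive interference in reflection requires 2 n t = m λ.
Minimum nonzero at m = 1: t = λ / (2 n) = 713 / (2 × 1.67) = 213 nm.

213 nm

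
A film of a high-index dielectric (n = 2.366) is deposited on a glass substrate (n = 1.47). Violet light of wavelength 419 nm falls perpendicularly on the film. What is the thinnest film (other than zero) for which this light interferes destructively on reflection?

Ray reflecting at the top interface goes from n = 1.0 toward n = 2.366: a half-wave phase shift.
Bottom surface (2.366 → 1.47): reflection off a lower-index medium gives no phase shift.
Net: one phase inversion between the two reflected rays.
For minimum reflection here: 2 n t = m λ.
Minimum nonzero at m = 1: t = λ / (2 n) = 419 / (2 × 2.366) = 88.5 nm.

88.5 nm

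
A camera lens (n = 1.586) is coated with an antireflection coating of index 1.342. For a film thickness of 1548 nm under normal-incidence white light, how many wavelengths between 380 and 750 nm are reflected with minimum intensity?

Top surface (1.0 → 1.342): reflection off a higher-index medium gives a half-wave phase shift.
At the lower boundary (n = 1.342 to n = 1.586) the reflected ray undergoes a half-wave phase shift.
Net: no relative phase inversion (both shifts match).
For minimum reflection here: 2 n t = (m + ½) λ.
λ = 2 n t / (m + ½) = 4155 / (m + ½) nm.
m=5: 755 nm (IR); m=6: 639 nm (visible); m=7: 554 nm (visible); m=8: 489 nm (visible); m=9: 437 nm (visible); m=10: 396 nm (visible); m=11: 361 nm (UV).

5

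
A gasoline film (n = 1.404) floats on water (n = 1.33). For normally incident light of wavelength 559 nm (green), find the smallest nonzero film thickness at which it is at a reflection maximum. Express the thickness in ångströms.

995 Å

At the upper boundary (n = 1.0 to n = 1.404) the reflected ray undergoes a half-wave phase shift.
Ray reflecting at the bottom interface goes from n = 1.404 toward n = 1.33: no phase shift.
The two reflections differ by half a wavelength.
With one net inversion, constructive interference in reflection requires 2 n t = (m + ½) λ.
Minimum at m = 0: t = λ / (4 n) = 559 / (4 × 1.404) = 99.5 nm.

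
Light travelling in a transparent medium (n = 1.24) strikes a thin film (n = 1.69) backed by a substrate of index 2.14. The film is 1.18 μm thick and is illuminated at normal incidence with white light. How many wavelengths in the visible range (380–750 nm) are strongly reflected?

5

Top surface (1.24 → 1.69): reflection off a higher-index medium gives a half-wave phase shift.
At the lower boundary (n = 1.69 to n = 2.14) the reflected ray undergoes a half-wave phase shift.
The two reflections carry the same phase change, so no net offset.
For bright reflection here: 2 n t = m λ.
λ = 2 n t / m = 3988 / m nm.
m=5: 798 nm (IR); m=6: 665 nm (visible); m=7: 570 nm (visible); m=8: 499 nm (visible); m=9: 443 nm (visible); m=10: 399 nm (visible); m=11: 363 nm (UV).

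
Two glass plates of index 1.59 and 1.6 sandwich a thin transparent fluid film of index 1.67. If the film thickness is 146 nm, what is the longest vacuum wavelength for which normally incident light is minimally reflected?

488 nm

Ray reflecting at the top interface goes from n = 1.59 toward n = 1.67: a half-wave phase shift.
Bottom surface (1.67 → 1.6): reflection off a lower-index medium gives no phase shift.
Net: one phase inversion between the two reflected rays.
With one net inversion, destructive interference in reflection requires 2 n t = m λ.
λ = 2 n t / m. The longest wavelength is m = 1: λ = 2 × 1.67 × 146 / 1.00 = 488 nm.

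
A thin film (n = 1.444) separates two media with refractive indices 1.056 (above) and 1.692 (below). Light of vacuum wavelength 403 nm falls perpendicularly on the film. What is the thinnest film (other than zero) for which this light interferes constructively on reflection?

Ray reflecting at the top interface goes from n = 1.056 toward n = 1.444: a half-wave phase shift.
At the lower boundary (n = 1.444 to n = 1.692) the reflected ray undergoes a half-wave phase shift.
Net: no relative phase inversion (both shifts match).
So the condition for constructive reflection is 2 n t = m λ.
Minimum nonzero at m = 1: t = λ / (2 n) = 403 / (2 × 1.444) = 140 nm.

140 nm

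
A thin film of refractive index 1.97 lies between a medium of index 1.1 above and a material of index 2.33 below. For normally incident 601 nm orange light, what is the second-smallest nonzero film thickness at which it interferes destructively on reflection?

At the upper boundary (n = 1.1 to n = 1.97) the reflected ray undergoes a half-wave phase shift.
Bottom surface (1.97 → 2.33): reflection off a higher-index medium gives a half-wave phase shift.
The two reflections carry the same phase change, so no net offset.
For minimum reflection here: 2 n t = (m + ½) λ.
The second-smallest nonzero thickness corresponds to m = 1: t = (m + ½) λ / (2 n) = 1.50 × 601 / (2 × 1.97) = 229 nm.

229 nm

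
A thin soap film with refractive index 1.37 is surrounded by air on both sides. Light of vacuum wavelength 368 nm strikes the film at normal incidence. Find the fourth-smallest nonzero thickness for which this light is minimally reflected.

537 nm

At the upper boundary (n = 1.0 to n = 1.37) the reflected ray undergoes a half-wave phase shift.
Bottom surface (1.37 → 1.0): reflection off a lower-index medium gives no phase shift.
Net: one phase inversion between the two reflected rays.
With one net inversion, destructive interference in reflection requires 2 n t = m λ.
The fourth-smallest nonzero thickness corresponds to m = 4: t = m λ / (2 n) = 4.00 × 368 / (2 × 1.37) = 537 nm.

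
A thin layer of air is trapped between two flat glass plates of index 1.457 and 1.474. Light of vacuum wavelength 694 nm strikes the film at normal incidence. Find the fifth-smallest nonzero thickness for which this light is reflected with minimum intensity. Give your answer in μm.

Ray reflecting at the top interface goes from n = 1.457 toward n = 1.0: no phase shift.
At the lower boundary (n = 1.0 to n = 1.474) the reflected ray undergoes a half-wave phase shift.
The two reflections differ by half a wavelength.
With one net inversion, destructive interference in reflection requires 2 n t = m λ.
The fifth-smallest nonzero thickness corresponds to m = 5: t = m λ / (2 n) = 5.00 × 694 / (2 × 1.0) = 1735 nm.

1.74 μm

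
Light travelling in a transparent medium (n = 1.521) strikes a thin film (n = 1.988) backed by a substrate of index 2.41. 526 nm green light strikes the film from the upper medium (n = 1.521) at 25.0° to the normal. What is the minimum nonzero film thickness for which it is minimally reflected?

69.9 nm

At the upper boundary (n = 1.521 to n = 1.988) the reflected ray undergoes a half-wave phase shift.
Ray reflecting at the bottom interface goes from n = 1.988 toward n = 2.41: a half-wave phase shift.
Net: no relative phase inversion (both shifts match).
So the condition for destructive reflection is 2 n t cos θ_r = (m + ½) λ.
Snell's law: 1.521 sin 25.0° = 1.988 sin θ_r → sin θ_r = 0.323, cos θ_r = 0.946.
Minimum at m = 0: t = λ / (4 n cos θ_r) = 526 / (4 × 1.988 × 0.946) = 69.9 nm.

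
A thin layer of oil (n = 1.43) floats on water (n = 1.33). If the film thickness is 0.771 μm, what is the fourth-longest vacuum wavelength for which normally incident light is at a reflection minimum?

Top surface (1.0 → 1.43): reflection off a higher-index medium gives a half-wave phase shift.
At the lower boundary (n = 1.43 to n = 1.33) the reflected ray undergoes no phase shift.
The two reflections differ by half a wavelength.
For dark reflection here: 2 n t = m λ.
λ = 2 n t / m. The fourth-longest wavelength is m = 4: λ = 2 × 1.43 × 771 / 4.00 = 551 nm.

551 nm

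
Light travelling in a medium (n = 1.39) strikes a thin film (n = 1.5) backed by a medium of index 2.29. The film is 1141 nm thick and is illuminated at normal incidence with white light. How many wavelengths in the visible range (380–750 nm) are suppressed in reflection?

4

At the upper boundary (n = 1.39 to n = 1.5) the reflected ray undergoes a half-wave phase shift.
Bottom surface (1.5 → 2.29): reflection off a higher-index medium gives a half-wave phase shift.
Net: no relative phase inversion (both shifts match).
So the condition for destructive reflection is 2 n t = (m + ½) λ.
λ = 2 n t / (m + ½) = 3423 / (m + ½) nm.
m=4: 761 nm (IR); m=5: 622 nm (visible); m=6: 527 nm (visible); m=7: 456 nm (visible); m=8: 403 nm (visible); m=9: 360 nm (UV).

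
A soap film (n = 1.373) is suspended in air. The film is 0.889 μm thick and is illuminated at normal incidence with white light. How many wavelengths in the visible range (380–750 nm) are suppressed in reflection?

3

Top surface (1.0 → 1.373): reflection off a higher-index medium gives a half-wave phase shift.
Ray reflecting at the bottom interface goes from n = 1.373 toward n = 1.0: no phase shift.
The two reflections differ by half a wavelength.
With one net inversion, destructive interference in reflection requires 2 n t = m λ.
λ = 2 n t / m = 2441 / m nm.
m=3: 814 nm (IR); m=4: 610 nm (visible); m=5: 488 nm (visible); m=6: 407 nm (visible); m=7: 349 nm (UV).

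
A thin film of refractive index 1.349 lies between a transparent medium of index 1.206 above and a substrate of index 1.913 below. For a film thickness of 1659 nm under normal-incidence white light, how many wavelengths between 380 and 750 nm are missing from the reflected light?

6

At the upper boundary (n = 1.206 to n = 1.349) the reflected ray undergoes a half-wave phase shift.
At the lower boundary (n = 1.349 to n = 1.913) the reflected ray undergoes a half-wave phase shift.
Net: no relative phase inversion (both shifts match).
So the condition for destructive reflection is 2 n t = (m + ½) λ.
λ = 2 n t / (m + ½) = 4476 / (m + ½) nm.
m=5: 814 nm (IR); m=6: 689 nm (visible); m=7: 597 nm (visible); m=8: 527 nm (visible); m=9: 471 nm (visible); m=10: 426 nm (visible); m=11: 389 nm (visible); m=12: 358 nm (UV).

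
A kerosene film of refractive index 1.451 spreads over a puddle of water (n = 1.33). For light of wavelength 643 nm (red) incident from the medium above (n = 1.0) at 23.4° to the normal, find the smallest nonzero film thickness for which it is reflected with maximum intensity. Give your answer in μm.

0.115 μm

At the upper boundary (n = 1.0 to n = 1.451) the reflected ray undergoes a half-wave phase shift.
Bottom surface (1.451 → 1.33): reflection off a lower-index medium gives no phase shift.
Exactly one π shift → a net half-wave offset.
With one net inversion, constructive interference in reflection requires 2 n t cos θ_r = (m + ½) λ.
Snell's law: 1.0 sin 23.4° = 1.451 sin θ_r → sin θ_r = 0.274, cos θ_r = 0.962.
Minimum at m = 0: t = λ / (4 n cos θ_r) = 643 / (4 × 1.451 × 0.962) = 115 nm.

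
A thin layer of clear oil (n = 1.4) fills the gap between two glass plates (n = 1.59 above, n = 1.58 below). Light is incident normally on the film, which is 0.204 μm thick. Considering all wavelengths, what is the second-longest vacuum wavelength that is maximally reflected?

Top surface (1.59 → 1.4): reflection off a lower-index medium gives no phase shift.
Bottom surface (1.4 → 1.58): reflection off a higher-index medium gives a half-wave phase shift.
Exactly one π shift → a net half-wave offset.
So the condition for constructive reflection is 2 n t = (m + ½) λ.
λ = 2 n t / (m + ½). The second-longest wavelength is m = 1: λ = 2 × 1.4 × 204 / 1.50 = 381 nm.

381 nm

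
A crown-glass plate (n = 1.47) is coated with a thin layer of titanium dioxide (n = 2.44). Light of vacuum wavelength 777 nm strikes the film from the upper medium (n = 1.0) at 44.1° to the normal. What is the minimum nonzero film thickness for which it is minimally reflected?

166 nm

At the upper boundary (n = 1.0 to n = 2.44) the reflected ray undergoes a half-wave phase shift.
At the lower boundary (n = 2.44 to n = 1.47) the reflected ray undergoes no phase shift.
Exactly one π shift → a net half-wave offset.
For weak reflection here: 2 n t cos θ_r = m λ.
Snell's law: 1.0 sin 44.1° = 2.44 sin θ_r → sin θ_r = 0.285, cos θ_r = 0.958.
Minimum nonzero at m = 1: t = λ / (2 n cos θ_r) = 777 / (2 × 2.44 × 0.958) = 166 nm.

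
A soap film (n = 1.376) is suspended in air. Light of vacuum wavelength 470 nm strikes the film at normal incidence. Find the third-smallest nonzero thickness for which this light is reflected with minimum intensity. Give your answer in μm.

Ray reflecting at the top interface goes from n = 1.0 toward n = 1.376: a half-wave phase shift.
At the lower boundary (n = 1.376 to n = 1.0) the reflected ray undergoes no phase shift.
Exactly one π shift → a net half-wave offset.
For dark reflection here: 2 n t = m λ.
The third-smallest nonzero thickness corresponds to m = 3: t = m λ / (2 n) = 3.00 × 470 / (2 × 1.376) = 512 nm.

0.512 μm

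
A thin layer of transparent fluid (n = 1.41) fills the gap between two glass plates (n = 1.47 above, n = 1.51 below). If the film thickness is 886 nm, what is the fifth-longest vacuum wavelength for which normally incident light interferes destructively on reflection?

500 nm

Ray reflecting at the top interface goes from n = 1.47 toward n = 1.41: no phase shift.
Ray reflecting at the bottom interface goes from n = 1.41 toward n = 1.51: a half-wave phase shift.
Net: one phase inversion between the two reflected rays.
With one net inversion, destructive interference in reflection requires 2 n t = m λ.
λ = 2 n t / m. The fifth-longest wavelength is m = 5: λ = 2 × 1.41 × 886 / 5.00 = 500 nm.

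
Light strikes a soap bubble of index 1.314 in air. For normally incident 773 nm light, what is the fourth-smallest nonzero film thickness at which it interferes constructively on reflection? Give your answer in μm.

Top surface (1.0 → 1.314): reflection off a higher-index medium gives a half-wave phase shift.
Bottom surface (1.314 → 1.0): reflection off a lower-index medium gives no phase shift.
Exactly one π shift → a net half-wave offset.
For strong reflection here: 2 n t = (m + ½) λ.
The fourth-smallest nonzero thickness corresponds to m = 3: t = (m + ½) λ / (2 n) = 3.50 × 773 / (2 × 1.314) = 1029 nm.

1.03 μm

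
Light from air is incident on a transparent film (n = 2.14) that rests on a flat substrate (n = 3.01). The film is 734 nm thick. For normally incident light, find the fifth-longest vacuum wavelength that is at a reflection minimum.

Ray reflecting at the top interface goes from n = 1.0 toward n = 2.14: a half-wave phase shift.
Bottom surface (2.14 → 3.01): reflection off a higher-index medium gives a half-wave phase shift.
Net: no relative phase inversion (both shifts match).
For minimum reflection here: 2 n t = (m + ½) λ.
λ = 2 n t / (m + ½). The fifth-longest wavelength is m = 4: λ = 2 × 2.14 × 734 / 4.50 = 698 nm.

698 nm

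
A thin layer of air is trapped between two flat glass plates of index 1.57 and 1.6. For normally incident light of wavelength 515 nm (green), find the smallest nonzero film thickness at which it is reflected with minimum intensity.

258 nm

Ray reflecting at the top interface goes from n = 1.57 toward n = 1.0: no phase shift.
Bottom surface (1.0 → 1.6): reflection off a higher-index medium gives a half-wave phase shift.
Exactly one π shift → a net half-wave offset.
With one net inversion, destructive interference in reflection requires 2 n t = m λ.
Minimum nonzero at m = 1: t = λ / (2 n) = 515 / (2 × 1.0) = 258 nm.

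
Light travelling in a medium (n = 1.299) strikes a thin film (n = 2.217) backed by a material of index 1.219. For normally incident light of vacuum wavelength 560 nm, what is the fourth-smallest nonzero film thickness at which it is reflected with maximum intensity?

442 nm

Top surface (1.299 → 2.217): reflection off a higher-index medium gives a half-wave phase shift.
Ray reflecting at the bottom interface goes from n = 2.217 toward n = 1.219: no phase shift.
The two reflections differ by half a wavelength.
With one net inversion, constructive interference in reflection requires 2 n t = (m + ½) λ.
The fourth-smallest nonzero thickness corresponds to m = 3: t = (m + ½) λ / (2 n) = 3.50 × 560 / (2 × 2.217) = 442 nm.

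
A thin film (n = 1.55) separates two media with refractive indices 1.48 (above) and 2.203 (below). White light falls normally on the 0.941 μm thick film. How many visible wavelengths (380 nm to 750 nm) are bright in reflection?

Ray reflecting at the top interface goes from n = 1.48 toward n = 1.55: a half-wave phase shift.
Bottom surface (1.55 → 2.203): reflection off a higher-index medium gives a half-wave phase shift.
The two reflections carry the same phase change, so no net offset.
For bright reflection here: 2 n t = m λ.
λ = 2 n t / m = 2917 / m nm.
m=3: 972 nm (IR); m=4: 729 nm (visible); m=5: 583 nm (visible); m=6: 486 nm (visible); m=7: 417 nm (visible); m=8: 365 nm (UV).

4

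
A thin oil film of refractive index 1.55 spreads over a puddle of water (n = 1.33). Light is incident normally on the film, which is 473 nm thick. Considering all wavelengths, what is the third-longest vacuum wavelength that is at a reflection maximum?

587 nm

Ray reflecting at the top interface goes from n = 1.0 toward n = 1.55: a half-wave phase shift.
Bottom surface (1.55 → 1.33): reflection off a lower-index medium gives no phase shift.
Net: one phase inversion between the two reflected rays.
With one net inversion, constructive interference in reflection requires 2 n t = (m + ½) λ.
λ = 2 n t / (m + ½). The third-longest wavelength is m = 2: λ = 2 × 1.55 × 473 / 2.50 = 587 nm.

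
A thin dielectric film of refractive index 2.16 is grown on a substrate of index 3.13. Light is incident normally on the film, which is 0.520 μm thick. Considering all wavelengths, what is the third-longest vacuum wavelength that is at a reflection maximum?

Ray reflecting at the top interface goes from n = 1.0 toward n = 2.16: a half-wave phase shift.
At the lower boundary (n = 2.16 to n = 3.13) the reflected ray undergoes a half-wave phase shift.
The two reflections carry the same phase change, so no net offset.
So the condition for constructive reflection is 2 n t = m λ.
λ = 2 n t / m. The third-longest wavelength is m = 3: λ = 2 × 2.16 × 520 / 3.00 = 749 nm.

749 nm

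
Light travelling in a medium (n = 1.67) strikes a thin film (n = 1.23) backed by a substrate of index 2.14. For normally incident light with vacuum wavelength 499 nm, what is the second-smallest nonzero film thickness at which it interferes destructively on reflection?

406 nm

At the upper boundary (n = 1.67 to n = 1.23) the reflected ray undergoes no phase shift.
Bottom surface (1.23 → 2.14): reflection off a higher-index medium gives a half-wave phase shift.
Exactly one π shift → a net half-wave offset.
So the condition for destructive reflection is 2 n t = m λ.
The second-smallest nonzero thickness corresponds to m = 2: t = m λ / (2 n) = 2.00 × 499 / (2 × 1.23) = 406 nm.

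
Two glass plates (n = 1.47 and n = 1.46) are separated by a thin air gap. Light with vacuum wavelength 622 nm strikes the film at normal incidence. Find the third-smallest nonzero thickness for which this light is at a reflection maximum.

Ray reflecting at the top interface goes from n = 1.47 toward n = 1.0: no phase shift.
At the lower boundary (n = 1.0 to n = 1.46) the reflected ray undergoes a half-wave phase shift.
Net: one phase inversion between the two reflected rays.
With one net inversion, constructive interference in reflection requires 2 n t = (m + ½) λ.
The third-smallest nonzero thickness corresponds to m = 2: t = (m + ½) λ / (2 n) = 2.50 × 622 / (2 × 1.0) = 778 nm.

778 nm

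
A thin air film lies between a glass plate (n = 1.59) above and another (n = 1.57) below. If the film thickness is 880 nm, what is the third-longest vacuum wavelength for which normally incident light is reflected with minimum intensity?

587 nm

At the upper boundary (n = 1.59 to n = 1.0) the reflected ray undergoes no phase shift.
At the lower boundary (n = 1.0 to n = 1.57) the reflected ray undergoes a half-wave phase shift.
The two reflections differ by half a wavelength.
With one net inversion, destructive interference in reflection requires 2 n t = m λ.
λ = 2 n t / m. The third-longest wavelength is m = 3: λ = 2 × 1.0 × 880 / 3.00 = 587 nm.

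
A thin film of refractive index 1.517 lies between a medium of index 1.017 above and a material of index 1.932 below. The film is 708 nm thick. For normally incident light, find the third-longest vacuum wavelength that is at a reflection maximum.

Top surface (1.017 → 1.517): reflection off a higher-index medium gives a half-wave phase shift.
At the lower boundary (n = 1.517 to n = 1.932) the reflected ray undergoes a half-wave phase shift.
Net: no relative phase inversion (both shifts match).
So the condition for constructive reflection is 2 n t = m λ.
λ = 2 n t / m. The third-longest wavelength is m = 3: λ = 2 × 1.517 × 708 / 3.00 = 716 nm.

716 nm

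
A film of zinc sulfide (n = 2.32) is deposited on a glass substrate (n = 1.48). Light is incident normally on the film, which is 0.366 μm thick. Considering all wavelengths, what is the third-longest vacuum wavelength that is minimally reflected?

566 nm

At the upper boundary (n = 1.0 to n = 2.32) the reflected ray undergoes a half-wave phase shift.
At the lower boundary (n = 2.32 to n = 1.48) the reflected ray undergoes no phase shift.
Net: one phase inversion between the two reflected rays.
With one net inversion, destructive interference in reflection requires 2 n t = m λ.
λ = 2 n t / m. The third-longest wavelength is m = 3: λ = 2 × 2.32 × 366 / 3.00 = 566 nm.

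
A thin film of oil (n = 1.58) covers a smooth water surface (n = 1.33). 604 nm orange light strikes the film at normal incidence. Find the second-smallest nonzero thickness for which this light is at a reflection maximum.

At the upper boundary (n = 1.0 to n = 1.58) the reflected ray undergoes a half-wave phase shift.
Bottom surface (1.58 → 1.33): reflection off a lower-index medium gives no phase shift.
The two reflections differ by half a wavelength.
With one net inversion, constructive interference in reflection requires 2 n t = (m + ½) λ.
The second-smallest nonzero thickness corresponds to m = 1: t = (m + ½) λ / (2 n) = 1.50 × 604 / (2 × 1.58) = 287 nm.

287 nm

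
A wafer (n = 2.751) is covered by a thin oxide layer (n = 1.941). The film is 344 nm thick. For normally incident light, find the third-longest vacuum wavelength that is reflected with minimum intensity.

534 nm

At the upper boundary (n = 1.0 to n = 1.941) the reflected ray undergoes a half-wave phase shift.
Bottom surface (1.941 → 2.751): reflection off a higher-index medium gives a half-wave phase shift.
Net: no relative phase inversion (both shifts match).
With no net inversion, destructive interference in reflection requires 2 n t = (m + ½) λ.
λ = 2 n t / (m + ½). The third-longest wavelength is m = 2: λ = 2 × 1.941 × 344 / 2.50 = 534 nm.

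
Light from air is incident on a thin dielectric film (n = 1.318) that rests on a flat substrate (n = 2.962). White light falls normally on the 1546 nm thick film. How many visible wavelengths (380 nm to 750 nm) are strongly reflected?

Top surface (1.0 → 1.318): reflection off a higher-index medium gives a half-wave phase shift.
Ray reflecting at the bottom interface goes from n = 1.318 toward n = 2.962: a half-wave phase shift.
Net: no relative phase inversion (both shifts match).
So the condition for constructive reflection is 2 n t = m λ.
λ = 2 n t / m = 4075 / m nm.
m=5: 815 nm (IR); m=6: 679 nm (visible); m=7: 582 nm (visible); m=8: 509 nm (visible); m=9: 453 nm (visible); m=10: 408 nm (visible); m=11: 370 nm (UV).

5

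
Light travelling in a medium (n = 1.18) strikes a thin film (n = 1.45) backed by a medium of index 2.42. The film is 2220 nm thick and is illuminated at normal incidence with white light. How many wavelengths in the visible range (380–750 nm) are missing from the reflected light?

8

Ray reflecting at the top interface goes from n = 1.18 toward n = 1.45: a half-wave phase shift.
Bottom surface (1.45 → 2.42): reflection off a higher-index medium gives a half-wave phase shift.
Zero or two π shifts → no net half-wave offset.
For minimum reflection here: 2 n t = (m + ½) λ.
λ = 2 n t / (m + ½) = 6438 / (m + ½) nm.
m=8: 757 nm (IR); m=9: 678 nm (visible); m=10: 613 nm (visible); m=11: 560 nm (visible); m=12: 515 nm (visible); m=13: 477 nm (visible); m=14: 444 nm (visible); m=15: 415 nm (visible); m=16: 390 nm (visible); m=17: 368 nm (UV).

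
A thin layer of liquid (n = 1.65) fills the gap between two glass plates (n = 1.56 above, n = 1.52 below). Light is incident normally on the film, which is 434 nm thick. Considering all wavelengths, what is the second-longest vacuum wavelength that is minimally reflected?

716 nm

Top surface (1.56 → 1.65): reflection off a higher-index medium gives a half-wave phase shift.
Ray reflecting at the bottom interface goes from n = 1.65 toward n = 1.52: no phase shift.
Exactly one π shift → a net half-wave offset.
For dark reflection here: 2 n t = m λ.
λ = 2 n t / m. The second-longest wavelength is m = 2: λ = 2 × 1.65 × 434 / 2.00 = 716 nm.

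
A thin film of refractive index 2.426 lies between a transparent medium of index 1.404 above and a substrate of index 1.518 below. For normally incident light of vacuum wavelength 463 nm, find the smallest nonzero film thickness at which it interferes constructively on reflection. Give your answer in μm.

0.0477 μm

Top surface (1.404 → 2.426): reflection off a higher-index medium gives a half-wave phase shift.
Bottom surface (2.426 → 1.518): reflection off a lower-index medium gives no phase shift.
Net: one phase inversion between the two reflected rays.
So the condition for constructive reflection is 2 n t = (m + ½) λ.
Minimum at m = 0: t = λ / (4 n) = 463 / (4 × 2.426) = 47.7 nm.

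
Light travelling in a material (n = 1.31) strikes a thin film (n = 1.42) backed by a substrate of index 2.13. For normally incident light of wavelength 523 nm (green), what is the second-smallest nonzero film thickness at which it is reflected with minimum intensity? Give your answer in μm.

0.276 μm

Ray reflecting at the top interface goes from n = 1.31 toward n = 1.42: a half-wave phase shift.
Bottom surface (1.42 → 2.13): reflection off a higher-index medium gives a half-wave phase shift.
The two reflections carry the same phase change, so no net offset.
For dark reflection here: 2 n t = (m + ½) λ.
The second-smallest nonzero thickness corresponds to m = 1: t = (m + ½) λ / (2 n) = 1.50 × 523 / (2 × 1.42) = 276 nm.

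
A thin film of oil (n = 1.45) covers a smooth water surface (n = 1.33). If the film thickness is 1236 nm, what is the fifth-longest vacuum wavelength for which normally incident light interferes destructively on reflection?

Ray reflecting at the top interface goes from n = 1.0 toward n = 1.45: a half-wave phase shift.
Bottom surface (1.45 → 1.33): reflection off a lower-index medium gives no phase shift.
The two reflections differ by half a wavelength.
For weak reflection here: 2 n t = m λ.
λ = 2 n t / m. The fifth-longest wavelength is m = 5: λ = 2 × 1.45 × 1236 / 5.00 = 717 nm.

717 nm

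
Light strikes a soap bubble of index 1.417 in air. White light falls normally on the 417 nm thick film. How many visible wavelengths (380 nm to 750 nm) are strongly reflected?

Ray reflecting at the top interface goes from n = 1.0 toward n = 1.417: a half-wave phase shift.
Ray reflecting at the bottom interface goes from n = 1.417 toward n = 1.0: no phase shift.
Exactly one π shift → a net half-wave offset.
For maximum reflection here: 2 n t = (m + ½) λ.
λ = 2 n t / (m + ½) = 1182 / (m + ½) nm.
m=1: 788 nm (IR); m=2: 473 nm (visible); m=3: 338 nm (UV).

1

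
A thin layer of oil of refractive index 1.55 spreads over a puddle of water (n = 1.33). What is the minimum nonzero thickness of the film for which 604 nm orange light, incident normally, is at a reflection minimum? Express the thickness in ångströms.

Ray reflecting at the top interface goes from n = 1.0 toward n = 1.55: a half-wave phase shift.
Ray reflecting at the bottom interface goes from n = 1.55 toward n = 1.33: no phase shift.
Exactly one π shift → a net half-wave offset.
With one net inversion, destructive interference in reflection requires 2 n t = m λ.
Minimum nonzero at m = 1: t = λ / (2 n) = 604 / (2 × 1.55) = 195 nm.

1948 Å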